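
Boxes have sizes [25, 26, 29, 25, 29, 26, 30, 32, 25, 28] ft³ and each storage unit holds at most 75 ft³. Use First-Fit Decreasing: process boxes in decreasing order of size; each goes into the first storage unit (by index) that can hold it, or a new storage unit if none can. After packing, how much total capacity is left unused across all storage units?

Sorted descending: 32, 30, 29, 29, 28, 26, 26, 25, 25, 25.
32 ft³ → storage unit 1 (remaining 43 ft³)
30 ft³ → storage unit 1 (remaining 13 ft³)
29 ft³ → storage unit 2 (remaining 46 ft³)
29 ft³ → storage unit 2 (remaining 17 ft³)
28 ft³ → storage unit 3 (remaining 47 ft³)
26 ft³ → storage unit 3 (remaining 21 ft³)
26 ft³ → storage unit 4 (remaining 49 ft³)
25 ft³ → storage unit 4 (remaining 24 ft³)
25 ft³ → storage unit 5 (remaining 50 ft³)
25 ft³ → storage unit 5 (remaining 25 ft³)
5 storage units × 75 ft³ = 375 ft³; used 275 ft³; unused 100 ft³.

100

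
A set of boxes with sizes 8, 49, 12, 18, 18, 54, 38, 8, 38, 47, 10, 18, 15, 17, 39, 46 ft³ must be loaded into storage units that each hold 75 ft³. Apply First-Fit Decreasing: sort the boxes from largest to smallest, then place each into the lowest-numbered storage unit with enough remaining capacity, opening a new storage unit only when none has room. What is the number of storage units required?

7

Sorted descending: 54, 49, 47, 46, 39, 38, 38, 18, 18, 18, 17, 15, 12, 10, 8, 8.
54 ft³ → storage unit 1 (remaining 21 ft³)
49 ft³ → storage unit 2 (remaining 26 ft³)
47 ft³ → storage unit 3 (remaining 28 ft³)
46 ft³ → storage unit 4 (remaining 29 ft³)
39 ft³ → storage unit 5 (remaining 36 ft³)
38 ft³ → storage unit 6 (remaining 37 ft³)
38 ft³ → storage unit 7 (remaining 37 ft³)
18 ft³ → storage unit 1 (remaining 3 ft³)
18 ft³ → storage unit 2 (remaining 8 ft³)
18 ft³ → storage unit 3 (remaining 10 ft³)
17 ft³ → storage unit 4 (remaining 12 ft³)
15 ft³ → storage unit 5 (remaining 21 ft³)
12 ft³ → storage unit 4 (remaining 0 ft³)
10 ft³ → storage unit 3 (remaining 0 ft³)
8 ft³ → storage unit 2 (remaining 0 ft³)
8 ft³ → storage unit 5 (remaining 13 ft³)
Final storage units: [54,18] [49,18,8] [47,18,10] [46,17,12] [39,15,8] [38] [38].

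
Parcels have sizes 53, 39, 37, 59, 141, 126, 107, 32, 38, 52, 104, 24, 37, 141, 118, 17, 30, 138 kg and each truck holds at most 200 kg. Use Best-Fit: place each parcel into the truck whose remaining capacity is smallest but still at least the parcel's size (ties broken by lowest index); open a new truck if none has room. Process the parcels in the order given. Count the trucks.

Put 53 kg in truck 1; 147 kg remain.
Put 39 kg in truck 1; 108 kg remain.
Put 37 kg in truck 1; 71 kg remain.
Put 59 kg in truck 1; 12 kg remain.
Put 141 kg in truck 2; 59 kg remain.
Put 126 kg in truck 3; 74 kg remain.
Put 107 kg in truck 4; 93 kg remain.
Put 32 kg in truck 2; 27 kg remain.
Put 38 kg in truck 3; 36 kg remain.
Put 52 kg in truck 4; 41 kg remain.
Put 104 kg in truck 5; 96 kg remain.
Put 24 kg in truck 2; 3 kg remain.
Put 37 kg in truck 4; 4 kg remain.
Put 141 kg in truck 6; 59 kg remain.
Put 118 kg in truck 7; 82 kg remain.
Put 17 kg in truck 3; 19 kg remain.
Put 30 kg in truck 6; 29 kg remain.
Put 138 kg in truck 8; 62 kg remain.

8 trucks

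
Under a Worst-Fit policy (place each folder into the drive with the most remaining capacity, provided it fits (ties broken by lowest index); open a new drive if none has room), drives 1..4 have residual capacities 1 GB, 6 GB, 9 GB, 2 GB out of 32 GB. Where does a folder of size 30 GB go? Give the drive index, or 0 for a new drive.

No drive has ≥ 30 GB free, so a new drive is opened.

0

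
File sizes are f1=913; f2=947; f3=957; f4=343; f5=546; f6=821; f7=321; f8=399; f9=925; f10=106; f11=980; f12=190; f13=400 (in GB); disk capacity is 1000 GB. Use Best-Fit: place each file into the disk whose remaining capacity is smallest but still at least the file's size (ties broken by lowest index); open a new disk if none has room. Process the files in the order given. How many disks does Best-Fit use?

Put f1 (913 GB) in disk 1; 87 GB remain.
Put f2 (947 GB) in disk 2; 53 GB remain.
Put f3 (957 GB) in disk 3; 43 GB remain.
Put f4 (343 GB) in disk 4; 657 GB remain.
Put f5 (546 GB) in disk 4; 111 GB remain.
Put f6 (821 GB) in disk 5; 179 GB remain.
Put f7 (321 GB) in disk 6; 679 GB remain.
Put f8 (399 GB) in disk 6; 280 GB remain.
Put f9 (925 GB) in disk 7; 75 GB remain.
Put f10 (106 GB) in disk 4; 5 GB remain.
Put f11 (980 GB) in disk 8; 20 GB remain.
Put f12 (190 GB) in disk 6; 90 GB remain.
Put f13 (400 GB) in disk 9; 600 GB remain.
Final disks: [913] [947] [957] [343,546,106] [821] [321,399,190] [925] [980] [400].

9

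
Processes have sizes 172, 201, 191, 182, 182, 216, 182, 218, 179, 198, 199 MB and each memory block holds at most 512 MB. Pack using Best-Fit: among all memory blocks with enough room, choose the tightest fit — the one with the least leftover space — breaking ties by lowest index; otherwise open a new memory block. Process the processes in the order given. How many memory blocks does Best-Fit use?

6 memory blocks

Put 172 MB in memory block 1; 340 MB remain.
Put 201 MB in memory block 1; 139 MB remain.
Put 191 MB in memory block 2; 321 MB remain.
Put 182 MB in memory block 2; 139 MB remain.
Put 182 MB in memory block 3; 330 MB remain.
Put 216 MB in memory block 3; 114 MB remain.
Put 182 MB in memory block 4; 330 MB remain.
Put 218 MB in memory block 4; 112 MB remain.
Put 179 MB in memory block 5; 333 MB remain.
Put 198 MB in memory block 5; 135 MB remain.
Put 199 MB in memory block 6; 313 MB remain.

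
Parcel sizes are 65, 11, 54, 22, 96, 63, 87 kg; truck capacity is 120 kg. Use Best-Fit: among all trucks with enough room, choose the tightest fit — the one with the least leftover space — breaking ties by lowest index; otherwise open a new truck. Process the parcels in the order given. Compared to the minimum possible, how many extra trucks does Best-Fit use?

0

Best-Fit: [65,11,22] [54,63] [96] [87] → 4 trucks.
Total size 398 kg; any packing needs at least ⌈398/120⌉ = 4 trucks.
So 4 is already optimal.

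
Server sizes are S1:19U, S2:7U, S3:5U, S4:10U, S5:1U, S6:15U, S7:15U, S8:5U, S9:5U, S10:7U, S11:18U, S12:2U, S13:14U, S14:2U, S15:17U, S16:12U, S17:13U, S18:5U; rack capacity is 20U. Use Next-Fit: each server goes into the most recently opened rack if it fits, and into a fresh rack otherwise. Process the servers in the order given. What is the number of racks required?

11 racks

Put S1 (19U) in rack 1; 1U remain.
Put S2 (7U) in rack 2; 13U remain.
Put S3 (5U) in rack 2; 8U remain.
Put S4 (10U) in rack 3; 10U remain.
Put S5 (1U) in rack 3; 9U remain.
Put S6 (15U) in rack 4; 5U remain.
Put S7 (15U) in rack 5; 5U remain.
Put S8 (5U) in rack 5; 0U remain.
Put S9 (5U) in rack 6; 15U remain.
Put S10 (7U) in rack 6; 8U remain.
Put S11 (18U) in rack 7; 2U remain.
Put S12 (2U) in rack 7; 0U remain.
Put S13 (14U) in rack 8; 6U remain.
Put S14 (2U) in rack 8; 4U remain.
Put S15 (17U) in rack 9; 3U remain.
Put S16 (12U) in rack 10; 8U remain.
Put S17 (13U) in rack 11; 7U remain.
Put S18 (5U) in rack 11; 2U remain.
Final racks: [19] [7,5] [10,1] [15] [15,5] [5,7] [18,2] [14,2] [17] [12] [13,5].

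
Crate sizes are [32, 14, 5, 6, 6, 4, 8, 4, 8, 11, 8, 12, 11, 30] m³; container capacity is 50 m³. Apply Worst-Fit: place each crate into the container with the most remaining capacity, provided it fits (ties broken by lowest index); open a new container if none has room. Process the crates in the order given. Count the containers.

4 containers

Put 32 m³ in container 1; 18 m³ remain.
Put 14 m³ in container 1; 4 m³ remain.
Put 5 m³ in container 2; 45 m³ remain.
Put 6 m³ in container 2; 39 m³ remain.
Put 6 m³ in container 2; 33 m³ remain.
Put 4 m³ in container 2; 29 m³ remain.
Put 8 m³ in container 2; 21 m³ remain.
Put 4 m³ in container 2; 17 m³ remain.
Put 8 m³ in container 2; 9 m³ remain.
Put 11 m³ in container 3; 39 m³ remain.
Put 8 m³ in container 3; 31 m³ remain.
Put 12 m³ in container 3; 19 m³ remain.
Put 11 m³ in container 3; 8 m³ remain.
Put 30 m³ in container 4; 20 m³ remain.
Final containers: [32,14] [5,6,6,4,8,4,8] [11,8,12,11] [30].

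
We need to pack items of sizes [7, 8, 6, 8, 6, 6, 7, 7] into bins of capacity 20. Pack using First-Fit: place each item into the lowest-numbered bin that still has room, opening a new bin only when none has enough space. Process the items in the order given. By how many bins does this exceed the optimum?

First-Fit: [7,8] [6,8,6] [6,7,7] → 3 bins.
Total size 55; any packing needs at least ⌈55/20⌉ = 3 bins.
So 3 is already optimal.

0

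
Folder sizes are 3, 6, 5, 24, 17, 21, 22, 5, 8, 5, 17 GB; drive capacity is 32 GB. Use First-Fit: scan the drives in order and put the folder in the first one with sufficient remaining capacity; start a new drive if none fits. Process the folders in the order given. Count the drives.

3 GB → drive 1 (remaining 29 GB)
6 GB → drive 1 (remaining 23 GB)
5 GB → drive 1 (remaining 18 GB)
24 GB → drive 2 (remaining 8 GB)
17 GB → drive 1 (remaining 1 GB)
21 GB → drive 3 (remaining 11 GB)
22 GB → drive 4 (remaining 10 GB)
5 GB → drive 2 (remaining 3 GB)
8 GB → drive 3 (remaining 3 GB)
5 GB → drive 4 (remaining 5 GB)
17 GB → drive 5 (remaining 15 GB)
Final drives: [3,6,5,17] [24,5] [21,8] [22,5] [17].

5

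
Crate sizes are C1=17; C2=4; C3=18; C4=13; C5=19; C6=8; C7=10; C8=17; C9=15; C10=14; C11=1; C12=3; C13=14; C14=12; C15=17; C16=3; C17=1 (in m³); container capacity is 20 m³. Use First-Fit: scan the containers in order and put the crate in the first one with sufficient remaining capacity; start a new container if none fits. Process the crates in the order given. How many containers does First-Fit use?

container 1: place C1 (17 m³), 3 m³ left
container 2: place C2 (4 m³), 16 m³ left
container 3: place C3 (18 m³), 2 m³ left
container 2: place C4 (13 m³), 3 m³ left
container 4: place C5 (19 m³), 1 m³ left
container 5: place C6 (8 m³), 12 m³ left
container 5: place C7 (10 m³), 2 m³ left
container 6: place C8 (17 m³), 3 m³ left
container 7: place C9 (15 m³), 5 m³ left
container 8: place C10 (14 m³), 6 m³ left
container 1: place C11 (1 m³), 2 m³ left
container 2: place C12 (3 m³), 0 m³ left
container 9: place C13 (14 m³), 6 m³ left
container 10: place C14 (12 m³), 8 m³ left
container 11: place C15 (17 m³), 3 m³ left
container 6: place C16 (3 m³), 0 m³ left
container 1: place C17 (1 m³), 1 m³ left
Final containers: [17,1,1] [4,13,3] [18] [19] [8,10] [17,3] [15] [14] [14] [12] [17].

11 containers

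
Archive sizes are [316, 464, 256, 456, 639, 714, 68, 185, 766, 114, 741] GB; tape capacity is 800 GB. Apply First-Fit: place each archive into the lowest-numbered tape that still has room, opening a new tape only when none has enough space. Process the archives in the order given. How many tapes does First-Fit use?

7

tape 1: place 316 GB, 484 GB left
tape 1: place 464 GB, 20 GB left
tape 2: place 256 GB, 544 GB left
tape 2: place 456 GB, 88 GB left
tape 3: place 639 GB, 161 GB left
tape 4: place 714 GB, 86 GB left
tape 2: place 68 GB, 20 GB left
tape 5: place 185 GB, 615 GB left
tape 6: place 766 GB, 34 GB left
tape 3: place 114 GB, 47 GB left
tape 7: place 741 GB, 59 GB left
Final tapes: [316,464] [256,456,68] [639,114] [714] [185] [766] [741].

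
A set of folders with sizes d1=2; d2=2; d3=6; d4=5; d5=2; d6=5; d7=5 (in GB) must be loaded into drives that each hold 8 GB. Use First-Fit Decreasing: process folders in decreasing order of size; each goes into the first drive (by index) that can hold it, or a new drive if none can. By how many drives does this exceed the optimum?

0

First-Fit Decreasing: [6,2] [5,2] [5,2] [5] → 4 drives.
Total size 27 GB; any packing needs at least ⌈27/8⌉ = 4 drives.
So 4 is already optimal.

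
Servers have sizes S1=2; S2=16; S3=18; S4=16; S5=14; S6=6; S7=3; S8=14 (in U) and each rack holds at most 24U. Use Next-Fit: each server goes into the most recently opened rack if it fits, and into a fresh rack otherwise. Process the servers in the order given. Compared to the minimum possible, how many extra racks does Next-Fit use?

0

Next-Fit: [2,16] [18] [16] [14,6,3] [14] → 5 racks.
5 servers exceed 12U (half the capacity), and no two of those can share a rack, so at least 5 racks are needed.
So 5 is already optimal.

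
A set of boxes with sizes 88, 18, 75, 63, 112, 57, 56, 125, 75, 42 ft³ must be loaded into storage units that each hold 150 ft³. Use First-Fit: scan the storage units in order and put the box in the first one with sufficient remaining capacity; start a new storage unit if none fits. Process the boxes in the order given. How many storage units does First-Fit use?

6

Put 88 ft³ in storage unit 1; 62 ft³ remain.
Put 18 ft³ in storage unit 1; 44 ft³ remain.
Put 75 ft³ in storage unit 2; 75 ft³ remain.
Put 63 ft³ in storage unit 2; 12 ft³ remain.
Put 112 ft³ in storage unit 3; 38 ft³ remain.
Put 57 ft³ in storage unit 4; 93 ft³ remain.
Put 56 ft³ in storage unit 4; 37 ft³ remain.
Put 125 ft³ in storage unit 5; 25 ft³ remain.
Put 75 ft³ in storage unit 6; 75 ft³ remain.
Put 42 ft³ in storage unit 1; 2 ft³ remain.
Final storage units: [88,18,42] [75,63] [112] [57,56] [125] [75].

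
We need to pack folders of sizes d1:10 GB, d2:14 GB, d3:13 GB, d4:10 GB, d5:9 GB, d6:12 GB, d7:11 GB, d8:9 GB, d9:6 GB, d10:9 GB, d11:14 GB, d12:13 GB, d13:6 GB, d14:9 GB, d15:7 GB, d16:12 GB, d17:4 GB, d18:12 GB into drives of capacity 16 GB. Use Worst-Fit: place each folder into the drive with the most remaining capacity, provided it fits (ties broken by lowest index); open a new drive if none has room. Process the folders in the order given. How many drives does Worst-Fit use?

14

d1 (10 GB) → drive 1 (remaining 6 GB)
d2 (14 GB) → drive 2 (remaining 2 GB)
d3 (13 GB) → drive 3 (remaining 3 GB)
d4 (10 GB) → drive 4 (remaining 6 GB)
d5 (9 GB) → drive 5 (remaining 7 GB)
d6 (12 GB) → drive 6 (remaining 4 GB)
d7 (11 GB) → drive 7 (remaining 5 GB)
d8 (9 GB) → drive 8 (remaining 7 GB)
d9 (6 GB) → drive 5 (remaining 1 GB)
d10 (9 GB) → drive 9 (remaining 7 GB)
d11 (14 GB) → drive 10 (remaining 2 GB)
d12 (13 GB) → drive 11 (remaining 3 GB)
d13 (6 GB) → drive 8 (remaining 1 GB)
d14 (9 GB) → drive 12 (remaining 7 GB)
d15 (7 GB) → drive 9 (remaining 0 GB)
d16 (12 GB) → drive 13 (remaining 4 GB)
d17 (4 GB) → drive 12 (remaining 3 GB)
d18 (12 GB) → drive 14 (remaining 4 GB)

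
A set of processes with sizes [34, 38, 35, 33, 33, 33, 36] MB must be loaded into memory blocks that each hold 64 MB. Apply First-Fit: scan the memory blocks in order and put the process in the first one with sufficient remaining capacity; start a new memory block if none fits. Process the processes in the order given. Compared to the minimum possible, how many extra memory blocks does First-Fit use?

First-Fit: [34] [38] [35] [33] [33] [33] [36] → 7 memory blocks.
7 processes exceed 32 MB (half the capacity), and no two of those can share a memory block, so at least 7 memory blocks are needed.
So 7 is already optimal.

0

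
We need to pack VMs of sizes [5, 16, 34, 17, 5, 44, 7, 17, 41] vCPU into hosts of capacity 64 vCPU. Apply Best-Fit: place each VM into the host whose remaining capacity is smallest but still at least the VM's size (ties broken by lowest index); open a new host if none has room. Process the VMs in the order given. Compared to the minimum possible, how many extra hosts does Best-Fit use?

Best-Fit: [5,16,34,5] [17,44] [7,17] [41] → 4 hosts.
Total size 186 vCPU; any packing needs at least ⌈186/64⌉ = 3 hosts.
An optimal packing achieves that bound: [44,17] [41,17,5] [34,16,7,5] → 3 hosts.
Excess: 4 − 3 = 1.

1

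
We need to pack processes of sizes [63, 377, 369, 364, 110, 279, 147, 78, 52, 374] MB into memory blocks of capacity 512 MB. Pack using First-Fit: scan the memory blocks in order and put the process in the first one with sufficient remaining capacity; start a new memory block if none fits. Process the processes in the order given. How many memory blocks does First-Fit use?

5

memory block 1: place 63 MB, 449 MB left
memory block 1: place 377 MB, 72 MB left
memory block 2: place 369 MB, 143 MB left
memory block 3: place 364 MB, 148 MB left
memory block 2: place 110 MB, 33 MB left
memory block 4: place 279 MB, 233 MB left
memory block 3: place 147 MB, 1 MB left
memory block 4: place 78 MB, 155 MB left
memory block 1: place 52 MB, 20 MB left
memory block 5: place 374 MB, 138 MB left
Final memory blocks: [63,377,52] [369,110] [364,147] [279,78] [374].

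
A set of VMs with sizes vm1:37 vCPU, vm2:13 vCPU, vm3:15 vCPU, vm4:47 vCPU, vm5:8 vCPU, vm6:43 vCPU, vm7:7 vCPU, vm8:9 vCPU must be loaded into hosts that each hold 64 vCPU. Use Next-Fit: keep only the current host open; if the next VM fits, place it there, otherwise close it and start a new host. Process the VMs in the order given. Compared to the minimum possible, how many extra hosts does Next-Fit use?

1

Next-Fit: [37,13] [15,47] [8,43,7] [9] → 4 hosts.
Total size 179 vCPU; any packing needs at least ⌈179/64⌉ = 3 hosts.
An optimal packing achieves that bound: [47,15] [43,13,8] [37,9,7] → 3 hosts.
Excess: 4 − 3 = 1.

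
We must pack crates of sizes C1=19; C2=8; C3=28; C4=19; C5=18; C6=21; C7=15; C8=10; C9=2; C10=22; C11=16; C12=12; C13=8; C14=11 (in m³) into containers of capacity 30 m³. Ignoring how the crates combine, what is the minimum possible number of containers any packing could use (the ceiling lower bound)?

7

Total size = 19 + 8 + 28 + 19 + 18 + 21 + 15 + 10 + 2 + 22 + 16 + 12 + 8 + 11 = 209 m³.
⌈209 / 30⌉ = 7.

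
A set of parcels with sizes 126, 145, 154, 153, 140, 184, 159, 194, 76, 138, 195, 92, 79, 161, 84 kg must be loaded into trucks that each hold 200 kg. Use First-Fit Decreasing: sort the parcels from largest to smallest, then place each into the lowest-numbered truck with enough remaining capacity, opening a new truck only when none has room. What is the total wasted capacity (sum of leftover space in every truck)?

520

Sorted descending: 195, 194, 184, 161, 159, 154, 153, 145, 140, 138, 126, 92, 84, 79, 76.
195 kg → truck 1 (remaining 5 kg)
194 kg → truck 2 (remaining 6 kg)
184 kg → truck 3 (remaining 16 kg)
161 kg → truck 4 (remaining 39 kg)
159 kg → truck 5 (remaining 41 kg)
154 kg → truck 6 (remaining 46 kg)
153 kg → truck 7 (remaining 47 kg)
145 kg → truck 8 (remaining 55 kg)
140 kg → truck 9 (remaining 60 kg)
138 kg → truck 10 (remaining 62 kg)
126 kg → truck 11 (remaining 74 kg)
92 kg → truck 12 (remaining 108 kg)
84 kg → truck 12 (remaining 24 kg)
79 kg → truck 13 (remaining 121 kg)
76 kg → truck 13 (remaining 45 kg)
13 trucks × 200 kg = 2600 kg; used 2080 kg; unused 520 kg.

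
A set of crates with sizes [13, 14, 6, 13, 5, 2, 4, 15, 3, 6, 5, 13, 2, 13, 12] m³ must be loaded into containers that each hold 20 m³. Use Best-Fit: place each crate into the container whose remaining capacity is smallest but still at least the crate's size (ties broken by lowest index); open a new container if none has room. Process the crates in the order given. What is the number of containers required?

7

Put 13 m³ in container 1; 7 m³ remain.
Put 14 m³ in container 2; 6 m³ remain.
Put 6 m³ in container 2; 0 m³ remain.
Put 13 m³ in container 3; 7 m³ remain.
Put 5 m³ in container 1; 2 m³ remain.
Put 2 m³ in container 1; 0 m³ remain.
Put 4 m³ in container 3; 3 m³ remain.
Put 15 m³ in container 4; 5 m³ remain.
Put 3 m³ in container 3; 0 m³ remain.
Put 6 m³ in container 5; 14 m³ remain.
Put 5 m³ in container 4; 0 m³ remain.
Put 13 m³ in container 5; 1 m³ remain.
Put 2 m³ in container 6; 18 m³ remain.
Put 13 m³ in container 6; 5 m³ remain.
Put 12 m³ in container 7; 8 m³ remain.
Final containers: [13,5,2] [14,6] [13,4,3] [15,5] [6,13] [2,13] [12].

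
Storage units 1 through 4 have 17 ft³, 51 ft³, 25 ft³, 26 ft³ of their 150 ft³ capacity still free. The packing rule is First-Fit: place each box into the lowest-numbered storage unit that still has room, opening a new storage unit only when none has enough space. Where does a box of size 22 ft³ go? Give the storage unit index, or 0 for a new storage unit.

Storage units with room: storage unit 2 (51 ft³), storage unit 3 (25 ft³), storage unit 4 (26 ft³).
The first with room is storage unit 2.

2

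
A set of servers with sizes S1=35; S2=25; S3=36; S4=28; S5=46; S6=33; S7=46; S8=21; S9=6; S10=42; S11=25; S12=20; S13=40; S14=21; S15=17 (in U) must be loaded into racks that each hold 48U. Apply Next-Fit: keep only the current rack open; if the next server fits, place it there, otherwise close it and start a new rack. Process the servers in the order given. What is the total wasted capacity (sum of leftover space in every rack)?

135

rack 1: place S1 (35U), 13U left
rack 2: place S2 (25U), 23U left
rack 3: place S3 (36U), 12U left
rack 4: place S4 (28U), 20U left
rack 5: place S5 (46U), 2U left
rack 6: place S6 (33U), 15U left
rack 7: place S7 (46U), 2U left
rack 8: place S8 (21U), 27U left
rack 8: place S9 (6U), 21U left
rack 9: place S10 (42U), 6U left
rack 10: place S11 (25U), 23U left
rack 10: place S12 (20U), 3U left
rack 11: place S13 (40U), 8U left
rack 12: place S14 (21U), 27U left
rack 12: place S15 (17U), 10U left
12 racks × 48U = 576U; used 441U; unused 135U.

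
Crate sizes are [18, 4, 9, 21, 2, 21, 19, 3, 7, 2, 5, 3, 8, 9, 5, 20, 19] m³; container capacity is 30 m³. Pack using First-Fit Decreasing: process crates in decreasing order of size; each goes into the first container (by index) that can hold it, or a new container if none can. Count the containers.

6

Sorted descending: 21, 21, 20, 19, 19, 18, 9, 9, 8, 7, 5, 5, 4, 3, 3, 2, 2.
Put 21 m³ in container 1; 9 m³ remain.
Put 21 m³ in container 2; 9 m³ remain.
Put 20 m³ in container 3; 10 m³ remain.
Put 19 m³ in container 4; 11 m³ remain.
Put 19 m³ in container 5; 11 m³ remain.
Put 18 m³ in container 6; 12 m³ remain.
Put 9 m³ in container 1; 0 m³ remain.
Put 9 m³ in container 2; 0 m³ remain.
Put 8 m³ in container 3; 2 m³ remain.
Put 7 m³ in container 4; 4 m³ remain.
Put 5 m³ in container 5; 6 m³ remain.
Put 5 m³ in container 5; 1 m³ remain.
Put 4 m³ in container 4; 0 m³ remain.
Put 3 m³ in container 6; 9 m³ remain.
Put 3 m³ in container 6; 6 m³ remain.
Put 2 m³ in container 3; 0 m³ remain.
Put 2 m³ in container 6; 4 m³ remain.
Final containers: [21,9] [21,9] [20,8,2] [19,7,4] [19,5,5] [18,3,3,2].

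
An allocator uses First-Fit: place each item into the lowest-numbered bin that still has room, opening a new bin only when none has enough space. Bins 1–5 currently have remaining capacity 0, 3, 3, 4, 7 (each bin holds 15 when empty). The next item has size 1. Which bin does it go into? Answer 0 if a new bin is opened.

2

Bins with room: bin 2 (3), bin 3 (3), bin 4 (4), bin 5 (7).
The first with room is bin 2.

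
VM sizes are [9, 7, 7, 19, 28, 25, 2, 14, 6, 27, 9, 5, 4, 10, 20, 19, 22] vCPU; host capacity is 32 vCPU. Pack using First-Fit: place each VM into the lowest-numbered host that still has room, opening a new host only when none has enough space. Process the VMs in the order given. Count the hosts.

9

Put 9 vCPU in host 1; 23 vCPU remain.
Put 7 vCPU in host 1; 16 vCPU remain.
Put 7 vCPU in host 1; 9 vCPU remain.
Put 19 vCPU in host 2; 13 vCPU remain.
Put 28 vCPU in host 3; 4 vCPU remain.
Put 25 vCPU in host 4; 7 vCPU remain.
Put 2 vCPU in host 1; 7 vCPU remain.
Put 14 vCPU in host 5; 18 vCPU remain.
Put 6 vCPU in host 1; 1 vCPU remain.
Put 27 vCPU in host 6; 5 vCPU remain.
Put 9 vCPU in host 2; 4 vCPU remain.
Put 5 vCPU in host 4; 2 vCPU remain.
Put 4 vCPU in host 2; 0 vCPU remain.
Put 10 vCPU in host 5; 8 vCPU remain.
Put 20 vCPU in host 7; 12 vCPU remain.
Put 19 vCPU in host 8; 13 vCPU remain.
Put 22 vCPU in host 9; 10 vCPU remain.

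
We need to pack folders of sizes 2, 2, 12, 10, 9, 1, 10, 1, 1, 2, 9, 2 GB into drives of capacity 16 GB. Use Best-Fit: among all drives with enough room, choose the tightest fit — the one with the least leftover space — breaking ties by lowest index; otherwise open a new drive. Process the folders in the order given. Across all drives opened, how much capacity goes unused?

19

Put 2 GB in drive 1; 14 GB remain.
Put 2 GB in drive 1; 12 GB remain.
Put 12 GB in drive 1; 0 GB remain.
Put 10 GB in drive 2; 6 GB remain.
Put 9 GB in drive 3; 7 GB remain.
Put 1 GB in drive 2; 5 GB remain.
Put 10 GB in drive 4; 6 GB remain.
Put 1 GB in drive 2; 4 GB remain.
Put 1 GB in drive 2; 3 GB remain.
Put 2 GB in drive 2; 1 GB remain.
Put 9 GB in drive 5; 7 GB remain.
Put 2 GB in drive 4; 4 GB remain.
5 drives × 16 GB = 80 GB; used 61 GB; unused 19 GB.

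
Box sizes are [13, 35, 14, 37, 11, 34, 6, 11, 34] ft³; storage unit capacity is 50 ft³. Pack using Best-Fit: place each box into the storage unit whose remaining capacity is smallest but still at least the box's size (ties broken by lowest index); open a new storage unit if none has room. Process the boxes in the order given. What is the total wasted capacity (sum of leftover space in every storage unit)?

13 ft³ → storage unit 1 (remaining 37 ft³)
35 ft³ → storage unit 1 (remaining 2 ft³)
14 ft³ → storage unit 2 (remaining 36 ft³)
37 ft³ → storage unit 3 (remaining 13 ft³)
11 ft³ → storage unit 3 (remaining 2 ft³)
34 ft³ → storage unit 2 (remaining 2 ft³)
6 ft³ → storage unit 4 (remaining 44 ft³)
11 ft³ → storage unit 4 (remaining 33 ft³)
34 ft³ → storage unit 5 (remaining 16 ft³)
5 storage units × 50 ft³ = 250 ft³; used 195 ft³; unused 55 ft³.

55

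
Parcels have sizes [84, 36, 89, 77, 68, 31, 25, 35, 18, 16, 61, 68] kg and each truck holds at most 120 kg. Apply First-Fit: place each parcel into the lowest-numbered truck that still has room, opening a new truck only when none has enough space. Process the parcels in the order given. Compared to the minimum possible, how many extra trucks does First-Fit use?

First-Fit: [84,36] [89,31] [77,25,18] [68,35,16] [61] [68] → 6 trucks.
Total size 608 kg; any packing needs at least ⌈608/120⌉ = 6 trucks.
So 6 is already optimal.

0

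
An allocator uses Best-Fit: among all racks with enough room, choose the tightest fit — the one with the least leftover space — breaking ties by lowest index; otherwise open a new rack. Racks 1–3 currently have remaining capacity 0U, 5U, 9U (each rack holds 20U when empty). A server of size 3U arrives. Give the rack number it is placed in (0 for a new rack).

2

Racks with room: rack 2 (5U), rack 3 (9U).
Tightest fit is rack 2 with 5U free.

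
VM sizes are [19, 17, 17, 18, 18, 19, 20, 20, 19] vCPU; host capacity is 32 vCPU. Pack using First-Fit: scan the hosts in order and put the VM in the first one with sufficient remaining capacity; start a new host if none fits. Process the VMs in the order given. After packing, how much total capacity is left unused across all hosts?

121

Put 19 vCPU in host 1; 13 vCPU remain.
Put 17 vCPU in host 2; 15 vCPU remain.
Put 17 vCPU in host 3; 15 vCPU remain.
Put 18 vCPU in host 4; 14 vCPU remain.
Put 18 vCPU in host 5; 14 vCPU remain.
Put 19 vCPU in host 6; 13 vCPU remain.
Put 20 vCPU in host 7; 12 vCPU remain.
Put 20 vCPU in host 8; 12 vCPU remain.
Put 19 vCPU in host 9; 13 vCPU remain.
9 hosts × 32 vCPU = 288 vCPU; used 167 vCPU; unused 121 vCPU.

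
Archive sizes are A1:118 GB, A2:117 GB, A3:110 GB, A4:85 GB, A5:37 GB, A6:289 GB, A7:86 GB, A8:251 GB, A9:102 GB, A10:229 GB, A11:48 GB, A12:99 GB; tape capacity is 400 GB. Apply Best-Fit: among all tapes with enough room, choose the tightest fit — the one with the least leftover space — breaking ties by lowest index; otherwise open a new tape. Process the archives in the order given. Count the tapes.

5

Put A1 (118 GB) in tape 1; 282 GB remain.
Put A2 (117 GB) in tape 1; 165 GB remain.
Put A3 (110 GB) in tape 1; 55 GB remain.
Put A4 (85 GB) in tape 2; 315 GB remain.
Put A5 (37 GB) in tape 1; 18 GB remain.
Put A6 (289 GB) in tape 2; 26 GB remain.
Put A7 (86 GB) in tape 3; 314 GB remain.
Put A8 (251 GB) in tape 3; 63 GB remain.
Put A9 (102 GB) in tape 4; 298 GB remain.
Put A10 (229 GB) in tape 4; 69 GB remain.
Put A11 (48 GB) in tape 3; 15 GB remain.
Put A12 (99 GB) in tape 5; 301 GB remain.
Final tapes: [118,117,110,37] [85,289] [86,251,48] [102,229] [99].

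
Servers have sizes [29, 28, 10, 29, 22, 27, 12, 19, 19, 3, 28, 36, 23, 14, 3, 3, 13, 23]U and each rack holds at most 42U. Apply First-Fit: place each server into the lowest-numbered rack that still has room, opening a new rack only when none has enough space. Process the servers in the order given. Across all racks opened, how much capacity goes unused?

37

rack 1: place 29U, 13U left
rack 2: place 28U, 14U left
rack 1: place 10U, 3U left
rack 3: place 29U, 13U left
rack 4: place 22U, 20U left
rack 5: place 27U, 15U left
rack 2: place 12U, 2U left
rack 4: place 19U, 1U left
rack 6: place 19U, 23U left
rack 1: place 3U, 0U left
rack 7: place 28U, 14U left
rack 8: place 36U, 6U left
rack 6: place 23U, 0U left
rack 5: place 14U, 1U left
rack 3: place 3U, 10U left
rack 3: place 3U, 7U left
rack 7: place 13U, 1U left
rack 9: place 23U, 19U left
9 racks × 42U = 378U; used 341U; unused 37U.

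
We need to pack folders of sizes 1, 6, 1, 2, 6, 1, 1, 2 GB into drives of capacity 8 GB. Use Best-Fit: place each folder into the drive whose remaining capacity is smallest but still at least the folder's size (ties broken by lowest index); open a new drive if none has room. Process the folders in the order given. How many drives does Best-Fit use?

Put 1 GB in drive 1; 7 GB remain.
Put 6 GB in drive 1; 1 GB remain.
Put 1 GB in drive 1; 0 GB remain.
Put 2 GB in drive 2; 6 GB remain.
Put 6 GB in drive 2; 0 GB remain.
Put 1 GB in drive 3; 7 GB remain.
Put 1 GB in drive 3; 6 GB remain.
Put 2 GB in drive 3; 4 GB remain.

3 drives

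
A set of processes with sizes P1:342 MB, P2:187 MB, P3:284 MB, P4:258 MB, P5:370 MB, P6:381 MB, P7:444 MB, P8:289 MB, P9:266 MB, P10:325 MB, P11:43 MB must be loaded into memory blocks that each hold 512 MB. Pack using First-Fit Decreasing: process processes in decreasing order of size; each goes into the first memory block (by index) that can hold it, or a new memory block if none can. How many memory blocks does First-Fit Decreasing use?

Sorted descending: 444, 381, 370, 342, 325, 289, 284, 266, 258, 187, 43.
444 MB → memory block 1 (remaining 68 MB)
381 MB → memory block 2 (remaining 131 MB)
370 MB → memory block 3 (remaining 142 MB)
342 MB → memory block 4 (remaining 170 MB)
325 MB → memory block 5 (remaining 187 MB)
289 MB → memory block 6 (remaining 223 MB)
284 MB → memory block 7 (remaining 228 MB)
266 MB → memory block 8 (remaining 246 MB)
258 MB → memory block 9 (remaining 254 MB)
187 MB → memory block 5 (remaining 0 MB)
43 MB → memory block 1 (remaining 25 MB)

9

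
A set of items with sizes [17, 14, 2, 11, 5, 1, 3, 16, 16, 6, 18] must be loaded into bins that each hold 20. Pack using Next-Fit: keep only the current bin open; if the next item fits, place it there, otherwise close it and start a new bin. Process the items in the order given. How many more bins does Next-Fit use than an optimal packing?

1

Next-Fit: [17] [14,2] [11,5,1,3] [16] [16] [6] [18] → 7 bins.
Total size 109; any packing needs at least ⌈109/20⌉ = 6 bins.
An optimal packing achieves that bound: [18,2] [17,3] [16,1] [16] [14,6] [11,5] → 6 bins.
Excess: 7 − 6 = 1.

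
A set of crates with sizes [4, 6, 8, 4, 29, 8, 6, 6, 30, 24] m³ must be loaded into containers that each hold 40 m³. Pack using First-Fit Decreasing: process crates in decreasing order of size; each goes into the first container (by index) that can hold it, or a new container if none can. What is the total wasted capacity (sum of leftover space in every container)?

Sorted descending: 30, 29, 24, 8, 8, 6, 6, 6, 4, 4.
30 m³ → container 1 (remaining 10 m³)
29 m³ → container 2 (remaining 11 m³)
24 m³ → container 3 (remaining 16 m³)
8 m³ → container 1 (remaining 2 m³)
8 m³ → container 2 (remaining 3 m³)
6 m³ → container 3 (remaining 10 m³)
6 m³ → container 3 (remaining 4 m³)
6 m³ → container 4 (remaining 34 m³)
4 m³ → container 3 (remaining 0 m³)
4 m³ → container 4 (remaining 30 m³)
4 containers × 40 m³ = 160 m³; used 125 m³; unused 35 m³.

35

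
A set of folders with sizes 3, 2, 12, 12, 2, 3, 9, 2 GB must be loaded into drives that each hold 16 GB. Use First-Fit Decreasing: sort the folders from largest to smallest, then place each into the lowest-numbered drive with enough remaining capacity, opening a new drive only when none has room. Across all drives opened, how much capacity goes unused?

Sorted descending: 12, 12, 9, 3, 3, 2, 2, 2.
drive 1: place 12 GB, 4 GB left
drive 2: place 12 GB, 4 GB left
drive 3: place 9 GB, 7 GB left
drive 1: place 3 GB, 1 GB left
drive 2: place 3 GB, 1 GB left
drive 3: place 2 GB, 5 GB left
drive 3: place 2 GB, 3 GB left
drive 3: place 2 GB, 1 GB left
3 drives × 16 GB = 48 GB; used 45 GB; unused 3 GB.

3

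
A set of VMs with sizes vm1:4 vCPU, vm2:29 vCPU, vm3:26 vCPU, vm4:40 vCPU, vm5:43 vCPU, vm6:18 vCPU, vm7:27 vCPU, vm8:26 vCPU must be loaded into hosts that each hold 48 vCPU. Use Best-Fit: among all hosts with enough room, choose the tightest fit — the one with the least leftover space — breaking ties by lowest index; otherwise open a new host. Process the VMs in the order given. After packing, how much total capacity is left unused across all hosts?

host 1: place vm1 (4 vCPU), 44 vCPU left
host 1: place vm2 (29 vCPU), 15 vCPU left
host 2: place vm3 (26 vCPU), 22 vCPU left
host 3: place vm4 (40 vCPU), 8 vCPU left
host 4: place vm5 (43 vCPU), 5 vCPU left
host 2: place vm6 (18 vCPU), 4 vCPU left
host 5: place vm7 (27 vCPU), 21 vCPU left
host 6: place vm8 (26 vCPU), 22 vCPU left
6 hosts × 48 vCPU = 288 vCPU; used 213 vCPU; unused 75 vCPU.

75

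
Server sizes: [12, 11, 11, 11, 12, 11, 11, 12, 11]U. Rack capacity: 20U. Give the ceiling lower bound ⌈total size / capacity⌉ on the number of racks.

6 racks

Total size = 12 + 11 + 11 + 11 + 12 + 11 + 11 + 12 + 11 = 102U.
⌈102 / 20⌉ = 6.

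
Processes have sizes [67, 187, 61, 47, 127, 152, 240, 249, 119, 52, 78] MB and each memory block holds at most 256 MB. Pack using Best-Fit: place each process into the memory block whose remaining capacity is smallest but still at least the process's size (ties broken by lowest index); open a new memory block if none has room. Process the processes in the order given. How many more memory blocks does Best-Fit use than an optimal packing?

0

Best-Fit: [67,187] [61,47,127] [152,52] [240] [249] [119,78] → 6 memory blocks.
Total size 1379 MB; any packing needs at least ⌈1379/256⌉ = 6 memory blocks.
So 6 is already optimal.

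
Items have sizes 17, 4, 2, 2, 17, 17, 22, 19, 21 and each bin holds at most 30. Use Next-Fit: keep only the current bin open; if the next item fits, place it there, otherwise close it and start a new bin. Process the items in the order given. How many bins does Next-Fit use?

6 bins

Put 17 in bin 1; 13 remain.
Put 4 in bin 1; 9 remain.
Put 2 in bin 1; 7 remain.
Put 2 in bin 1; 5 remain.
Put 17 in bin 2; 13 remain.
Put 17 in bin 3; 13 remain.
Put 22 in bin 4; 8 remain.
Put 19 in bin 5; 11 remain.
Put 21 in bin 6; 9 remain.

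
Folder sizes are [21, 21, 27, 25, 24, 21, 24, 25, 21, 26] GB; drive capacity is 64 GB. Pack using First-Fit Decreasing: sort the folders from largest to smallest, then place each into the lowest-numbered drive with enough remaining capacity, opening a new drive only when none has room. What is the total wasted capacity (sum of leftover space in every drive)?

85

Sorted descending: 27, 26, 25, 25, 24, 24, 21, 21, 21, 21.
27 GB → drive 1 (remaining 37 GB)
26 GB → drive 1 (remaining 11 GB)
25 GB → drive 2 (remaining 39 GB)
25 GB → drive 2 (remaining 14 GB)
24 GB → drive 3 (remaining 40 GB)
24 GB → drive 3 (remaining 16 GB)
21 GB → drive 4 (remaining 43 GB)
21 GB → drive 4 (remaining 22 GB)
21 GB → drive 4 (remaining 1 GB)
21 GB → drive 5 (remaining 43 GB)
5 drives × 64 GB = 320 GB; used 235 GB; unused 85 GB.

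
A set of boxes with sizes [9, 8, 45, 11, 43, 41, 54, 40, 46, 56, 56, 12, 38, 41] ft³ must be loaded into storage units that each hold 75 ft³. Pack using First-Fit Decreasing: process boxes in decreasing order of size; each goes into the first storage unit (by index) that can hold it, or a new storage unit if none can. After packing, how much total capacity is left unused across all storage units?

250

Sorted descending: 56, 56, 54, 46, 45, 43, 41, 41, 40, 38, 12, 11, 9, 8.
56 ft³ → storage unit 1 (remaining 19 ft³)
56 ft³ → storage unit 2 (remaining 19 ft³)
54 ft³ → storage unit 3 (remaining 21 ft³)
46 ft³ → storage unit 4 (remaining 29 ft³)
45 ft³ → storage unit 5 (remaining 30 ft³)
43 ft³ → storage unit 6 (remaining 32 ft³)
41 ft³ → storage unit 7 (remaining 34 ft³)
41 ft³ → storage unit 8 (remaining 34 ft³)
40 ft³ → storage unit 9 (remaining 35 ft³)
38 ft³ → storage unit 10 (remaining 37 ft³)
12 ft³ → storage unit 1 (remaining 7 ft³)
11 ft³ → storage unit 2 (remaining 8 ft³)
9 ft³ → storage unit 3 (remaining 12 ft³)
8 ft³ → storage unit 2 (remaining 0 ft³)
10 storage units × 75 ft³ = 750 ft³; used 500 ft³; unused 250 ft³.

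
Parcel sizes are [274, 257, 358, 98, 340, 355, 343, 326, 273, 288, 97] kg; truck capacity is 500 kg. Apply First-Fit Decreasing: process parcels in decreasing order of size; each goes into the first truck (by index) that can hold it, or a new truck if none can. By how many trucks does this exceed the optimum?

0

First-Fit Decreasing: [358,98] [355,97] [343] [340] [326] [288] [274] [273] [257] → 9 trucks.
9 parcels exceed 250 kg (half the capacity), and no two of those can share a truck, so at least 9 trucks are needed.
So 9 is already optimal.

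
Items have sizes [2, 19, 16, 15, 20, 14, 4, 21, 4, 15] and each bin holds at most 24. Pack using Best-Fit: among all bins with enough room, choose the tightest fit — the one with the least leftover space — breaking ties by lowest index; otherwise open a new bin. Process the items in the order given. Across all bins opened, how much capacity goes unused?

bin 1: place 2, 22 left
bin 1: place 19, 3 left
bin 2: place 16, 8 left
bin 3: place 15, 9 left
bin 4: place 20, 4 left
bin 5: place 14, 10 left
bin 4: place 4, 0 left
bin 6: place 21, 3 left
bin 2: place 4, 4 left
bin 7: place 15, 9 left
7 bins × 24 = 168; used 130; unused 38.

38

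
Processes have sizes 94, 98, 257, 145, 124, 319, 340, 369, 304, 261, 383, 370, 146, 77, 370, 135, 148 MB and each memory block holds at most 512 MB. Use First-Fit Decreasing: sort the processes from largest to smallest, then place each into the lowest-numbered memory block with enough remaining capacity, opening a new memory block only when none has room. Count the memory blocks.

Sorted descending: 383, 370, 370, 369, 340, 319, 304, 261, 257, 148, 146, 145, 135, 124, 98, 94, 77.
383 MB → memory block 1 (remaining 129 MB)
370 MB → memory block 2 (remaining 142 MB)
370 MB → memory block 3 (remaining 142 MB)
369 MB → memory block 4 (remaining 143 MB)
340 MB → memory block 5 (remaining 172 MB)
319 MB → memory block 6 (remaining 193 MB)
304 MB → memory block 7 (remaining 208 MB)
261 MB → memory block 8 (remaining 251 MB)
257 MB → memory block 9 (remaining 255 MB)
148 MB → memory block 5 (remaining 24 MB)
146 MB → memory block 6 (remaining 47 MB)
145 MB → memory block 7 (remaining 63 MB)
135 MB → memory block 2 (remaining 7 MB)
124 MB → memory block 1 (remaining 5 MB)
98 MB → memory block 3 (remaining 44 MB)
94 MB → memory block 4 (remaining 49 MB)
77 MB → memory block 8 (remaining 174 MB)
Final memory blocks: [383,124] [370,135] [370,98] [369,94] [340,148] [319,146] [304,145] [261,77] [257].

9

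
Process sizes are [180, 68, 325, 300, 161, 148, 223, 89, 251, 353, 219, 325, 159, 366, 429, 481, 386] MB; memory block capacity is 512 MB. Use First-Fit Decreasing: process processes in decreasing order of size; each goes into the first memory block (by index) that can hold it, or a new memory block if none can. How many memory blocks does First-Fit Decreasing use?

10

Sorted descending: 481, 429, 386, 366, 353, 325, 325, 300, 251, 223, 219, 180, 161, 159, 148, 89, 68.
memory block 1: place 481 MB, 31 MB left
memory block 2: place 429 MB, 83 MB left
memory block 3: place 386 MB, 126 MB left
memory block 4: place 366 MB, 146 MB left
memory block 5: place 353 MB, 159 MB left
memory block 6: place 325 MB, 187 MB left
memory block 7: place 325 MB, 187 MB left
memory block 8: place 300 MB, 212 MB left
memory block 9: place 251 MB, 261 MB left
memory block 9: place 223 MB, 38 MB left
memory block 10: place 219 MB, 293 MB left
memory block 6: place 180 MB, 7 MB left
memory block 7: place 161 MB, 26 MB left
memory block 5: place 159 MB, 0 MB left
memory block 8: place 148 MB, 64 MB left
memory block 3: place 89 MB, 37 MB left
memory block 2: place 68 MB, 15 MB left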